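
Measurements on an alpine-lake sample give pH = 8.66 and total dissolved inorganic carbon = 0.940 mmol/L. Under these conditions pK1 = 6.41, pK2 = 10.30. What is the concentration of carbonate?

α₂ = 1 / (1 + [H⁺]/K2 + [H⁺]²/(K1K2)) = 1 / (1 + 10^+1.64 + 10^-0.61)
   = 1 / (1 + 43.652 + 0.24547) = 1/44.897 = 0.02227
[CO3²⁻] = α₂ × DIC = 0.02227 × 0.940 = 0.0209 mmol/L

[CO3²⁻] = 0.0209 mmol/L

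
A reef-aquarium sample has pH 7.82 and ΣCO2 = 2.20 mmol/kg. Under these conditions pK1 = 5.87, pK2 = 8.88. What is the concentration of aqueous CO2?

[CO2*] = 0.0225 mmol/kg

α₀ = 1 / (1 + K1/[H⁺] + K1K2/[H⁺]²) = 1 / (1 + 10^+1.95 + 10^+0.89)
   = 1 / (1 + 89.125 + 7.7625) = 1/97.888 = 0.01022
[CO2*] = α₀ × DIC = 0.01022 × 2.20 = 0.0225 mmol/kg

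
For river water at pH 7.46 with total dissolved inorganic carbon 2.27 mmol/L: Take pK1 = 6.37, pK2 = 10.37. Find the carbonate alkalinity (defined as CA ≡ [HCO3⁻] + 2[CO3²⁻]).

CA = 2.10 mmol/L

CA = [HCO3⁻] + 2[CO3²⁻] = (α₁ + 2α₂)·DIC
At pH 7.46: [H⁺]/K1 = 10^-1.09 = 0.081283, K2/[H⁺] = 10^-2.91 = 0.0012303
α₁ = 1/(1 + 0.081283 + 0.0012303) = 1/1.0825 = 0.9238; α₂ = α₁·K2/[H⁺] = 0.001136
α₁ + 2α₂ = 0.9260
CA = 0.9260 × 2.27 = 2.10 mmol/L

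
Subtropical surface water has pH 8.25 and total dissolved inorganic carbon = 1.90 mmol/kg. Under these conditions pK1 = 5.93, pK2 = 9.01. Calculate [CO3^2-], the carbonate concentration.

α₂ = 1 / (1 + [H⁺]/K2 + [H⁺]²/(K1K2)) = 1 / (1 + 10^+0.76 + 10^-1.56)
   = 1 / (1 + 5.7544 + 0.027542) = 1/6.7819 = 0.1475
[CO3²⁻] = α₂ × DIC = 0.1475 × 1.90 = 0.280 mmol/kg

[CO3²⁻] = 0.280 mmol/kg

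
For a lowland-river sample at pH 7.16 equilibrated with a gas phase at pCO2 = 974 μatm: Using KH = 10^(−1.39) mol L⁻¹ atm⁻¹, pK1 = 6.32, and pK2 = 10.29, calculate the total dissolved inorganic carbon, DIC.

DIC = 0.314 mmol/L

[CO2*] = KH · pCO2 = 10^(−1.39) × 974×10^-6 = 3.968×10^-5 mol/L
α₀ = 1/(1 + K1/[H⁺] + K1K2/[H⁺]²) = 1/(1 + 10^+0.84 + 10^-2.29) = 0.1262
DIC = [CO2*]/α₀ = 3.968×10^-5 / 0.1262 = 0.314 mmol/L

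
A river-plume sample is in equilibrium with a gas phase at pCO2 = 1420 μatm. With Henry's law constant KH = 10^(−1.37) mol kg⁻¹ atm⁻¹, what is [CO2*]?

[CO2*] = 60.6 μmol/kg

KH = 10^(−1.37) = 4.266×10^-2 mol kg⁻¹ atm⁻¹
[CO2*] = KH · pCO2 = 4.266×10^-2 × 1420×10^-6 atm = 6.06×10^-5 mol/kg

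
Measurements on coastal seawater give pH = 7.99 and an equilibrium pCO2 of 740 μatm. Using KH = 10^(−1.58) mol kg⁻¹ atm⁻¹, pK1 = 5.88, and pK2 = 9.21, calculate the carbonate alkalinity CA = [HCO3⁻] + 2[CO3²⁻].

[CO2*] = KH · pCO2 = 10^(−1.58) × 740×10^-6 = 1.946×10^-5 mol/kg
α₀ = 1/(1 + K1/[H⁺] + K1K2/[H⁺]²) = 1/(1 + 10^+2.11 + 10^+0.89) = 0.007268
DIC = [CO2*]/α₀ = 1.946×10^-5 / 0.007268 = 2.678 mmol/kg
CA = (α₁ + 2α₂)·DIC = (0.9363 + 2×0.05642) × 2.678 = 2.81 mmol/kg

CA = 2.81 mmol/kg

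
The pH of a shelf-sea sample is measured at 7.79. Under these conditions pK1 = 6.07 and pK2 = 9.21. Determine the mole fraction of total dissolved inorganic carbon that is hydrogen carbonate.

α₁ = 0.946

α₁ = 1 / (1 + [H⁺]/K1 + K2/[H⁺]) = 1 / (1 + 10^-1.72 + 10^-1.42)
   = 1 / (1 + 0.019055 + 0.038019) = 1/1.0571 = 0.9460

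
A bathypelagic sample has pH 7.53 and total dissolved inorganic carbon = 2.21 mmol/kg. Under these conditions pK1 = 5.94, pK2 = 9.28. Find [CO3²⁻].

α₂ = 1 / (1 + [H⁺]/K2 + [H⁺]²/(K1K2)) = 1 / (1 + 10^+1.75 + 10^+0.16)
   = 1 / (1 + 56.234 + 1.4454) = 1/58.680 = 0.01704
[CO3²⁻] = α₂ × DIC = 0.01704 × 2.21 = 0.0377 mmol/kg

[CO3²⁻] = 0.0377 mmol/kg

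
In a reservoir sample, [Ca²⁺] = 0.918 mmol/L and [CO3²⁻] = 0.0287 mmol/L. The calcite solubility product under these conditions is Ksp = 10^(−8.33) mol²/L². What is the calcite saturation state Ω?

Ksp = 10^(−8.33) = 4.677×10^-9
Ω = [Ca²⁺][CO3²⁻]/Ksp = (0.918×10^-3)(0.0287×10^-3) / 4.677×10^-9 = 5.63

Ω = 5.63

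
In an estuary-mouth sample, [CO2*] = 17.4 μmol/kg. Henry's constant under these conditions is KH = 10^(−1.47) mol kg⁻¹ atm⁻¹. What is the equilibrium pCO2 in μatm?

pCO2 = 514 μatm

KH = 10^(−1.47) = 3.388×10^-2 mol kg⁻¹ atm⁻¹
pCO2 = [CO2*]/KH = 17.4×10^-6 / 3.388×10^-2 = 5.14×10^-4 atm = 514 μatm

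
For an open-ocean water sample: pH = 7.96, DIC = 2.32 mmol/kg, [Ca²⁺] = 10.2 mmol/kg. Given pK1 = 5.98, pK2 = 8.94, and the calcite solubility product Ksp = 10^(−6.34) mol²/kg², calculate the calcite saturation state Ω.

Ω = 4.86

α₂ = 1 / (1 + [H⁺]/K2 + [H⁺]²/(K1K2)) = 1 / (1 + 10^+0.98 + 10^-1.00)
   = 1 / (1 + 9.5499 + 0.10000) = 1/10.650 = 0.09390
[CO3²⁻] = α₂ × DIC = 0.09390 × 2.32 = 0.2178 mmol/kg
Ksp = 10^(−6.34) = 4.571×10^-7
Ω = [Ca²⁺][CO3²⁻]/Ksp = (10.2×10^-3)(2.178×10^-4) / 4.571×10^-7 = 4.86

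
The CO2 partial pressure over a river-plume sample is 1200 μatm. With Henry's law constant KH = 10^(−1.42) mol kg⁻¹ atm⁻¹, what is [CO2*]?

KH = 10^(−1.42) = 3.802×10^-2 mol kg⁻¹ atm⁻¹
[CO2*] = KH · pCO2 = 3.802×10^-2 × 1200×10^-6 atm = 4.56×10^-5 mol/kg

[CO2*] = 45.6 μmol/kg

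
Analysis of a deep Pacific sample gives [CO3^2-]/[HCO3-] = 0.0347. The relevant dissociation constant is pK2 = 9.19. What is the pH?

pH = 7.73

From K2 = [H⁺][CO3^2-]/[HCO3-]:  pH = pK2 + log₁₀([CO3^2-]/[HCO3-])
log₁₀(0.0347) = -1.460
pH = 9.19 + (-1.460) = 7.73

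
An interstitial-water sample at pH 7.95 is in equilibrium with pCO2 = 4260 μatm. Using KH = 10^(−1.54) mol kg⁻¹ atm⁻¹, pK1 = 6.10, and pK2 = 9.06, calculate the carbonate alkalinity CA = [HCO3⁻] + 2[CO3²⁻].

[CO2*] = KH · pCO2 = 10^(−1.54) × 4260×10^-6 = 1.229×10^-4 mol/kg
α₀ = 1/(1 + K1/[H⁺] + K1K2/[H⁺]²) = 1/(1 + 10^+1.85 + 10^+0.74) = 0.01294
DIC = [CO2*]/α₀ = 1.229×10^-4 / 0.01294 = 9.496 mmol/kg
CA = (α₁ + 2α₂)·DIC = (0.9160 + 2×0.07110) × 9.496 = 10.0 mmol/kg

CA = 10.0 mmol/kg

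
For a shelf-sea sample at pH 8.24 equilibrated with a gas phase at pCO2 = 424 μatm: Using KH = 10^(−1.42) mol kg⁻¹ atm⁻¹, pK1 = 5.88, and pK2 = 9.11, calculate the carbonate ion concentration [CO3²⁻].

[CO2*] = KH · pCO2 = 10^(−1.42) × 424×10^-6 = 1.612×10^-5 mol/kg
α₀ = 1/(1 + K1/[H⁺] + K1K2/[H⁺]²) = 1/(1 + 10^+2.36 + 10^+1.49) = 0.003832
DIC = [CO2*]/α₀ = 1.612×10^-5 / 0.003832 = 4.207 mmol/kg
[CO3²⁻] = α₂·DIC; α₂ = 0.1184, so [CO3²⁻] = 0.1184 × 4.207 = 0.498 mmol/kg

[CO3²⁻] = 0.498 mmol/kg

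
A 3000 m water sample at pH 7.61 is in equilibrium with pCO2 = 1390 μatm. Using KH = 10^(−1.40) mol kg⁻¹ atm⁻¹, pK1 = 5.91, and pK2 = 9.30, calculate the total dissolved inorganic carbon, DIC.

DIC = 2.89 mmol/kg

[CO2*] = KH · pCO2 = 10^(−1.40) × 1390×10^-6 = 5.534×10^-5 mol/kg
α₀ = 1/(1 + K1/[H⁺] + K1K2/[H⁺]²) = 1/(1 + 10^+1.70 + 10^+0.01) = 0.01918
DIC = [CO2*]/α₀ = 5.534×10^-5 / 0.01918 = 2.89 mmol/kg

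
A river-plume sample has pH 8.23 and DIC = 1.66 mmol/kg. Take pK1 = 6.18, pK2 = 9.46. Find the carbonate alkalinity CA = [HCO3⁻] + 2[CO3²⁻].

CA = 1.74 mmol/kg

CA = [HCO3⁻] + 2[CO3²⁻] = (α₁ + 2α₂)·DIC
At pH 8.23: [H⁺]/K1 = 10^-2.05 = 0.0089125, K2/[H⁺] = 10^-1.23 = 0.058884
α₁ = 1/(1 + 0.0089125 + 0.058884) = 1/1.0678 = 0.9365; α₂ = α₁·K2/[H⁺] = 0.05515
α₁ + 2α₂ = 1.0468
CA = 1.0468 × 1.66 = 1.74 mmol/kg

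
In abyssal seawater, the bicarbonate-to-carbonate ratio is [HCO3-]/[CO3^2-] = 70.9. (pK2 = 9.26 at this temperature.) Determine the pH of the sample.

pH = 7.41

From K2 = [H⁺][CO3^2-]/[HCO3-]:  pH = pK2 − log₁₀([HCO3-]/[CO3^2-])
log₁₀(70.9) = +1.851
pH = 9.26 − (+1.851) = 7.41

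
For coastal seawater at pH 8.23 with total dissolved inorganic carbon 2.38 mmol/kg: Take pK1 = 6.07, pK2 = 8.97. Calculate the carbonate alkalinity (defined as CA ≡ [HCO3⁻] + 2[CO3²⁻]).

CA = [HCO3⁻] + 2[CO3²⁻] = (α₁ + 2α₂)·DIC
At pH 8.23: [H⁺]/K1 = 10^-2.16 = 0.0069183, K2/[H⁺] = 10^-0.74 = 0.18197
α₁ = 1/(1 + 0.0069183 + 0.18197) = 1/1.1889 = 0.8411; α₂ = α₁·K2/[H⁺] = 0.1531
α₁ + 2α₂ = 1.1472
CA = 1.1472 × 2.38 = 2.73 mmol/kg

CA = 2.73 mmol/kg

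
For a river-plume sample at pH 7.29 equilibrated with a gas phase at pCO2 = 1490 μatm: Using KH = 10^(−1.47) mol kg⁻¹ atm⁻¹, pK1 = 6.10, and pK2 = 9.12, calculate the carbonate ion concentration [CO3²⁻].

[CO2*] = KH · pCO2 = 10^(−1.47) × 1490×10^-6 = 5.049×10^-5 mol/kg
α₀ = 1/(1 + K1/[H⁺] + K1K2/[H⁺]²) = 1/(1 + 10^+1.19 + 10^-0.64) = 0.05982
DIC = [CO2*]/α₀ = 5.049×10^-5 / 0.05982 = 0.8440 mmol/kg
[CO3²⁻] = α₂·DIC; α₂ = 0.01370, so [CO3²⁻] = 0.01370 × 0.8440 = 0.0116 mmol/kg = 11.6 μmol/kg

[CO3²⁻] = 11.6 μmol/kg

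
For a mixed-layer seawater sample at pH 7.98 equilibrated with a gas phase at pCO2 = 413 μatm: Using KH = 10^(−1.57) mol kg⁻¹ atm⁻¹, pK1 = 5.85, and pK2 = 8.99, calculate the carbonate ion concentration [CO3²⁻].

[CO3²⁻] = 0.147 mmol/kg

[CO2*] = KH · pCO2 = 10^(−1.57) × 413×10^-6 = 1.112×10^-5 mol/kg
α₀ = 1/(1 + K1/[H⁺] + K1K2/[H⁺]²) = 1/(1 + 10^+2.13 + 10^+1.12) = 0.006708
DIC = [CO2*]/α₀ = 1.112×10^-5 / 0.006708 = 1.657 mmol/kg
[CO3²⁻] = α₂·DIC; α₂ = 0.08843, so [CO3²⁻] = 0.08843 × 1.657 = 0.147 mmol/kg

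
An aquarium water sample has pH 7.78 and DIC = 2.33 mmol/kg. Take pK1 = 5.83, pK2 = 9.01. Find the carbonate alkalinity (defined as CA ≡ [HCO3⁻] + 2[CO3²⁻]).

CA = 2.43 mmol/kg

CA = [HCO3⁻] + 2[CO3²⁻] = (α₁ + 2α₂)·DIC
At pH 7.78: [H⁺]/K1 = 10^-1.95 = 0.011220, K2/[H⁺] = 10^-1.23 = 0.058884
α₁ = 1/(1 + 0.011220 + 0.058884) = 1/1.0701 = 0.9345; α₂ = α₁·K2/[H⁺] = 0.05503
α₁ + 2α₂ = 1.0445
CA = 1.0445 × 2.33 = 2.43 mmol/kg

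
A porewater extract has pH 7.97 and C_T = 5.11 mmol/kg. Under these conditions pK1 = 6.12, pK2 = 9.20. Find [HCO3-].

α₁ = 1 / (1 + [H⁺]/K1 + K2/[H⁺]) = 1 / (1 + 10^-1.85 + 10^-1.23)
   = 1 / (1 + 0.014125 + 0.058884) = 1/1.0730 = 0.9320
[HCO3⁻] = α₁ × DIC = 0.9320 × 5.11 = 4.76 mmol/kg

[HCO3⁻] = 4.76 mmol/kg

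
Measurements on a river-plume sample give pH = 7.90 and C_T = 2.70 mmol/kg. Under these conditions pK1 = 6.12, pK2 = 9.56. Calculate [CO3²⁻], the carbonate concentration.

[CO3²⁻] = 0.0569 mmol/kg

α₂ = 1 / (1 + [H⁺]/K2 + [H⁺]²/(K1K2)) = 1 / (1 + 10^+1.66 + 10^-0.12)
   = 1 / (1 + 45.709 + 0.75858) = 1/47.467 = 0.02107
[CO3²⁻] = α₂ × DIC = 0.02107 × 2.70 = 0.0569 mmol/kg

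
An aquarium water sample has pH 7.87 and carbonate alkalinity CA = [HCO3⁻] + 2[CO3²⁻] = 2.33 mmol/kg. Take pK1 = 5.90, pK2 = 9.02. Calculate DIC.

CA = [HCO3⁻] + 2[CO3²⁻] = (α₁ + 2α₂)·DIC
At pH 7.87: [H⁺]/K1 = 10^-1.97 = 0.010715, K2/[H⁺] = 10^-1.15 = 0.070795
α₁ = 1/(1 + 0.010715 + 0.070795) = 1/1.0815 = 0.9246; α₂ = α₁·K2/[H⁺] = 0.06546
α₁ + 2α₂ = 1.0556
DIC = CA / (α₁ + 2α₂) = 2.33 / 1.0556 = 2.21 mmol/kg

DIC = 2.21 mmol/kg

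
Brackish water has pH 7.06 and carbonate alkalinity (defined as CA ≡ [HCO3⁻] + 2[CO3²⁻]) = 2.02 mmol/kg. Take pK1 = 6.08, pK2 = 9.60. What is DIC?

CA = [HCO3⁻] + 2[CO3²⁻] = (α₁ + 2α₂)·DIC
At pH 7.06: [H⁺]/K1 = 10^-0.98 = 0.10471, K2/[H⁺] = 10^-2.54 = 0.0028840
α₁ = 1/(1 + 0.10471 + 0.0028840) = 1/1.1076 = 0.9029; α₂ = α₁·K2/[H⁺] = 0.002604
α₁ + 2α₂ = 0.9081
DIC = CA / (α₁ + 2α₂) = 2.02 / 0.9081 = 2.22 mmol/kg

DIC = 2.22 mmol/kg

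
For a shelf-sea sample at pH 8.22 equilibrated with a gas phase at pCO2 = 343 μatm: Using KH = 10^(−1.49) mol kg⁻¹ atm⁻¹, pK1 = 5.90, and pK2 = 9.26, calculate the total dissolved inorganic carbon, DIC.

[CO2*] = KH · pCO2 = 10^(−1.49) × 343×10^-6 = 1.110×10^-5 mol/kg
α₀ = 1/(1 + K1/[H⁺] + K1K2/[H⁺]²) = 1/(1 + 10^+2.32 + 10^+1.28) = 0.004367
DIC = [CO2*]/α₀ = 1.110×10^-5 / 0.004367 = 2.54 mmol/kg

DIC = 2.54 mmol/kg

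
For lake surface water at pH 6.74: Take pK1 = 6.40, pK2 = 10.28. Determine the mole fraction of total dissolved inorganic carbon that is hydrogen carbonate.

α₁ = 1 / (1 + [H⁺]/K1 + K2/[H⁺]) = 1 / (1 + 10^-0.34 + 10^-3.54)
   = 1 / (1 + 0.45709 + 0.00028840) = 1/1.4574 = 0.6862

α₁ = 0.686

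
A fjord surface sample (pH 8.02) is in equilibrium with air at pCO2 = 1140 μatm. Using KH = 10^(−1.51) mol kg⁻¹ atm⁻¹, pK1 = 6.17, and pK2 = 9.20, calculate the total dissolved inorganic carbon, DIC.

DIC = 2.69 mmol/kg

[CO2*] = KH · pCO2 = 10^(−1.51) × 1140×10^-6 = 3.523×10^-5 mol/kg
α₀ = 1/(1 + K1/[H⁺] + K1K2/[H⁺]²) = 1/(1 + 10^+1.85 + 10^+0.67) = 0.01308
DIC = [CO2*]/α₀ = 3.523×10^-5 / 0.01308 = 2.69 mmol/kg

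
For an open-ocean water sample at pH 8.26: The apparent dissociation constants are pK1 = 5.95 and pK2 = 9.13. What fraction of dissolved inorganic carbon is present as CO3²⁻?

α₂ = 1 / (1 + [H⁺]/K2 + [H⁺]²/(K1K2)) = 1 / (1 + 10^+0.87 + 10^-1.44)
   = 1 / (1 + 7.4131 + 0.036308) = 1/8.4494 = 0.1184

α₂ = 0.118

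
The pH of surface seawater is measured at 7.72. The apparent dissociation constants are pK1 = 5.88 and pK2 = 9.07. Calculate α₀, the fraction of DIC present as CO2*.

α₀ = 1 / (1 + K1/[H⁺] + K1K2/[H⁺]²) = 1 / (1 + 10^+1.84 + 10^+0.49)
   = 1 / (1 + 69.183 + 3.0903) = 1/73.273 = 0.01365

α₀ = 0.0136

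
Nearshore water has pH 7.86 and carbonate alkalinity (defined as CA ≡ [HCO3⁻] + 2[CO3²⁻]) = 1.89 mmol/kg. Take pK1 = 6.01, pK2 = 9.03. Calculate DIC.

CA = [HCO3⁻] + 2[CO3²⁻] = (α₁ + 2α₂)·DIC
At pH 7.86: [H⁺]/K1 = 10^-1.85 = 0.014125, K2/[H⁺] = 10^-1.17 = 0.067608
α₁ = 1/(1 + 0.014125 + 0.067608) = 1/1.0817 = 0.9244; α₂ = α₁·K2/[H⁺] = 0.06250
α₁ + 2α₂ = 1.0494
DIC = CA / (α₁ + 2α₂) = 1.89 / 1.0494 = 1.80 mmol/kg

DIC = 1.80 mmol/kg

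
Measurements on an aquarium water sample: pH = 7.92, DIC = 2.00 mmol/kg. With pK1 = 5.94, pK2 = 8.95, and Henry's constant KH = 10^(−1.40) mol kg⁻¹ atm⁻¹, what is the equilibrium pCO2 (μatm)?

α₀ = 1 / (1 + K1/[H⁺] + K1K2/[H⁺]²) = 1 / (1 + 10^+1.98 + 10^+0.95)
   = 1 / (1 + 95.499 + 8.9125) = 1/105.41 = 0.009487
[CO2*] = α₀ × DIC = 0.009487 × 2.00 = 0.01897 mmol/kg = 18.97 μmol/kg
pCO2 = [CO2*]/KH = 1.897×10^-5 / 3.981×10^-2 = 477 μatm

pCO2 = 477 μatm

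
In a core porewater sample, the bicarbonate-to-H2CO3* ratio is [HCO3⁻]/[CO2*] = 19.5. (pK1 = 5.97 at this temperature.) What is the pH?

From K1 = [H⁺][HCO3⁻]/[CO2*]:  pH = pK1 + log₁₀([HCO3⁻]/[CO2*])
log₁₀(19.5) = +1.290
pH = 5.97 + (+1.290) = 7.26

pH = 7.26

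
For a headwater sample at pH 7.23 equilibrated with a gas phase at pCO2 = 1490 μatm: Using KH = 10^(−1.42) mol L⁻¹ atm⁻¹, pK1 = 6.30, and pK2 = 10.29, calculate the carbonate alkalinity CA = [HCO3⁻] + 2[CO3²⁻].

CA = 0.483 mmol/L

[CO2*] = KH · pCO2 = 10^(−1.42) × 1490×10^-6 = 5.665×10^-5 mol/L
α₀ = 1/(1 + K1/[H⁺] + K1K2/[H⁺]²) = 1/(1 + 10^+0.93 + 10^-2.13) = 0.1051
DIC = [CO2*]/α₀ = 5.665×10^-5 / 0.1051 = 0.5392 mmol/L
CA = (α₁ + 2α₂)·DIC = (0.8942 + 2×0.0007788) × 0.5392 = 0.483 mmol/L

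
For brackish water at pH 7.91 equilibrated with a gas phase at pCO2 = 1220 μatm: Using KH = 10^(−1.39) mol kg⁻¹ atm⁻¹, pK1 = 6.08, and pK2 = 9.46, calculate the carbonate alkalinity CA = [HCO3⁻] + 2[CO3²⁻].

CA = 3.55 mmol/kg

[CO2*] = KH · pCO2 = 10^(−1.39) × 1220×10^-6 = 4.970×10^-5 mol/kg
α₀ = 1/(1 + K1/[H⁺] + K1K2/[H⁺]²) = 1/(1 + 10^+1.83 + 10^+0.28) = 0.01418
DIC = [CO2*]/α₀ = 4.970×10^-5 / 0.01418 = 3.505 mmol/kg
CA = (α₁ + 2α₂)·DIC = (0.9588 + 2×0.02702) × 3.505 = 3.55 mmol/kg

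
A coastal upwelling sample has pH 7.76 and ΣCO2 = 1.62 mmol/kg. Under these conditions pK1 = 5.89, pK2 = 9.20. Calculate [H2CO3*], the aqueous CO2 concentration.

α₀ = 1 / (1 + K1/[H⁺] + K1K2/[H⁺]²) = 1 / (1 + 10^+1.87 + 10^+0.43)
   = 1 / (1 + 74.131 + 2.6915) = 1/77.823 = 0.01285
[CO2*] = α₀ × DIC = 0.01285 × 1.62 = 0.0208 mmol/kg

[CO2*] = 0.0208 mmol/kg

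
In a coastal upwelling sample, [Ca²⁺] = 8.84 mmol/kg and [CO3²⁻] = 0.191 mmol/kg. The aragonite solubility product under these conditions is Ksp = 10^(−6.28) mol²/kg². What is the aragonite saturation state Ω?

Ω = 3.22

Ksp = 10^(−6.28) = 5.248×10^-7
Ω = [Ca²⁺][CO3²⁻]/Ksp = (8.84×10^-3)(0.191×10^-3) / 5.248×10^-7 = 3.22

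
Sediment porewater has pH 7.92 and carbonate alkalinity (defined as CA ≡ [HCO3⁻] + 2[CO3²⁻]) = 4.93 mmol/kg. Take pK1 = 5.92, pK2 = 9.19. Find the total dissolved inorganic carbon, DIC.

DIC = 4.74 mmol/kg

CA = [HCO3⁻] + 2[CO3²⁻] = (α₁ + 2α₂)·DIC
At pH 7.92: [H⁺]/K1 = 10^-2.00 = 0.010000, K2/[H⁺] = 10^-1.27 = 0.053703
α₁ = 1/(1 + 0.010000 + 0.053703) = 1/1.0637 = 0.9401; α₂ = α₁·K2/[H⁺] = 0.05049
α₁ + 2α₂ = 1.0411
DIC = CA / (α₁ + 2α₂) = 4.93 / 1.0411 = 4.74 mmol/kg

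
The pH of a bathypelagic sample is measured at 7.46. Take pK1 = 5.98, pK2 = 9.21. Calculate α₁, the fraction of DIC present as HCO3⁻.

α₁ = 0.952

α₁ = 1 / (1 + [H⁺]/K1 + K2/[H⁺]) = 1 / (1 + 10^-1.48 + 10^-1.75)
   = 1 / (1 + 0.033113 + 0.017783) = 1/1.0509 = 0.9516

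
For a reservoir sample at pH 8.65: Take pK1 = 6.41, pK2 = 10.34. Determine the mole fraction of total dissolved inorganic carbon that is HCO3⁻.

α₁ = 1 / (1 + [H⁺]/K1 + K2/[H⁺]) = 1 / (1 + 10^-2.24 + 10^-1.69)
   = 1 / (1 + 0.0057544 + 0.020417) = 1/1.0262 = 0.9745

α₁ = 0.974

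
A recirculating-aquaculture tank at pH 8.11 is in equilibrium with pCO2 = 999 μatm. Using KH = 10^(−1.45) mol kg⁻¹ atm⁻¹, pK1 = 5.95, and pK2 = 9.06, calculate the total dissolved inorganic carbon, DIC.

[CO2*] = KH · pCO2 = 10^(−1.45) × 999×10^-6 = 3.545×10^-5 mol/kg
α₀ = 1/(1 + K1/[H⁺] + K1K2/[H⁺]²) = 1/(1 + 10^+2.16 + 10^+1.21) = 0.006182
DIC = [CO2*]/α₀ = 3.545×10^-5 / 0.006182 = 5.73 mmol/kg

DIC = 5.73 mmol/kg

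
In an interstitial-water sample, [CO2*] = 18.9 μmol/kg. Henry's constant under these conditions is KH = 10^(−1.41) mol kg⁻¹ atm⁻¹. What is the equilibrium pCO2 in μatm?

pCO2 = 486 μatm

KH = 10^(−1.41) = 3.890×10^-2 mol kg⁻¹ atm⁻¹
pCO2 = [CO2*]/KH = 18.9×10^-6 / 3.890×10^-2 = 4.86×10^-4 atm = 486 μatm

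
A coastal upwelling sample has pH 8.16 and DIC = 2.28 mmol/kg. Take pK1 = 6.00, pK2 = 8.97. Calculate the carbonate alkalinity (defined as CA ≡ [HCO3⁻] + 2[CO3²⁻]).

CA = 2.57 mmol/kg

CA = [HCO3⁻] + 2[CO3²⁻] = (α₁ + 2α₂)·DIC
At pH 8.16: [H⁺]/K1 = 10^-2.16 = 0.0069183, K2/[H⁺] = 10^-0.81 = 0.15488
α₁ = 1/(1 + 0.0069183 + 0.15488) = 1/1.1618 = 0.8607; α₂ = α₁·K2/[H⁺] = 0.1333
α₁ + 2α₂ = 1.1274
CA = 1.1274 × 2.28 = 2.57 mmol/kg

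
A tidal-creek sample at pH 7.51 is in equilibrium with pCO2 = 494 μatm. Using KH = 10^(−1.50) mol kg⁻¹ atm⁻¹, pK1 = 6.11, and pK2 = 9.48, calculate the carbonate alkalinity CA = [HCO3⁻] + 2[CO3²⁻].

[CO2*] = KH · pCO2 = 10^(−1.50) × 494×10^-6 = 1.562×10^-5 mol/kg
α₀ = 1/(1 + K1/[H⁺] + K1K2/[H⁺]²) = 1/(1 + 10^+1.40 + 10^-0.57) = 0.03790
DIC = [CO2*]/α₀ = 1.562×10^-5 / 0.03790 = 0.4122 mmol/kg
CA = (α₁ + 2α₂)·DIC = (0.9519 + 2×0.01020) × 0.4122 = 0.401 mmol/kg

CA = 0.401 mmol/kg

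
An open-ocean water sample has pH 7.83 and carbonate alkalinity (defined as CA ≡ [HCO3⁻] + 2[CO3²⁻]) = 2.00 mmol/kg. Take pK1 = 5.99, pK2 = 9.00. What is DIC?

CA = [HCO3⁻] + 2[CO3²⁻] = (α₁ + 2α₂)·DIC
At pH 7.83: [H⁺]/K1 = 10^-1.84 = 0.014454, K2/[H⁺] = 10^-1.17 = 0.067608
α₁ = 1/(1 + 0.014454 + 0.067608) = 1/1.0821 = 0.9242; α₂ = α₁·K2/[H⁺] = 0.06248
α₁ + 2α₂ = 1.0491
DIC = CA / (α₁ + 2α₂) = 2.00 / 1.0491 = 1.91 mmol/kg

DIC = 1.91 mmol/kg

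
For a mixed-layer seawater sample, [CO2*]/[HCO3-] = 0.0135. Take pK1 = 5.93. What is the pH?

pH = 7.80

From K1 = [H⁺][HCO3-]/[CO2*]:  pH = pK1 − log₁₀([CO2*]/[HCO3-])
log₁₀(0.0135) = -1.870
pH = 5.93 − (-1.870) = 7.80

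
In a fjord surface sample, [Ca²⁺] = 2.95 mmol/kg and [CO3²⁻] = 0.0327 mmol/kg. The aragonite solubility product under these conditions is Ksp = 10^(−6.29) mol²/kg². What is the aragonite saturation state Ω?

Ksp = 10^(−6.29) = 5.129×10^-7
Ω = [Ca²⁺][CO3²⁻]/Ksp = (2.95×10^-3)(0.0327×10^-3) / 5.129×10^-7 = 0.188

Ω = 0.188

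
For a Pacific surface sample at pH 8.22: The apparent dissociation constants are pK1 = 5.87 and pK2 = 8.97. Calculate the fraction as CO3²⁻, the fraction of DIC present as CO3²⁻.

α₂ = 0.150

α₂ = 1 / (1 + [H⁺]/K2 + [H⁺]²/(K1K2)) = 1 / (1 + 10^+0.75 + 10^-1.60)
   = 1 / (1 + 5.6234 + 0.025119) = 1/6.6485 = 0.1504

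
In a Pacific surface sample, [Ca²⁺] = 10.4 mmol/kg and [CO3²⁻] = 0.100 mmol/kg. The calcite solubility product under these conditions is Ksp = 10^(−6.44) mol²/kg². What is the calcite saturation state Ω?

Ksp = 10^(−6.44) = 3.631×10^-7
Ω = [Ca²⁺][CO3²⁻]/Ksp = (10.4×10^-3)(0.100×10^-3) / 3.631×10^-7 = 2.86

Ω = 2.86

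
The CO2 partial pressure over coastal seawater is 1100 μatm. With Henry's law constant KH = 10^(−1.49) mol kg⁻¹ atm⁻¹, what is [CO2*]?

KH = 10^(−1.49) = 3.236×10^-2 mol kg⁻¹ atm⁻¹
[CO2*] = KH · pCO2 = 3.236×10^-2 × 1100×10^-6 atm = 3.56×10^-5 mol/kg

[CO2*] = 35.6 μmol/kg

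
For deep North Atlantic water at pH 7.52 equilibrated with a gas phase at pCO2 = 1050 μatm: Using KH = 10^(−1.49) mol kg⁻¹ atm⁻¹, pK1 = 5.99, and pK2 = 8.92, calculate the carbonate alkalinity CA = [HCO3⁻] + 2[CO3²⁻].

CA = 1.24 mmol/kg

[CO2*] = KH · pCO2 = 10^(−1.49) × 1050×10^-6 = 3.398×10^-5 mol/kg
α₀ = 1/(1 + K1/[H⁺] + K1K2/[H⁺]²) = 1/(1 + 10^+1.53 + 10^+0.13) = 0.02760
DIC = [CO2*]/α₀ = 3.398×10^-5 / 0.02760 = 1.231 mmol/kg
CA = (α₁ + 2α₂)·DIC = (0.9352 + 2×0.03723) × 1.231 = 1.24 mmol/kg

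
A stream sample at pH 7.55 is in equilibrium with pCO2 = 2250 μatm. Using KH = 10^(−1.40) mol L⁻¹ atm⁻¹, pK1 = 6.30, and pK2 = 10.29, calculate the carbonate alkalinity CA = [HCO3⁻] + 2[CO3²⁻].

CA = 1.60 mmol/L

[CO2*] = KH · pCO2 = 10^(−1.40) × 2250×10^-6 = 8.957×10^-5 mol/L
α₀ = 1/(1 + K1/[H⁺] + K1K2/[H⁺]²) = 1/(1 + 10^+1.25 + 10^-1.49) = 0.05315
DIC = [CO2*]/α₀ = 8.957×10^-5 / 0.05315 = 1.685 mmol/L
CA = (α₁ + 2α₂)·DIC = (0.9451 + 2×0.001720) × 1.685 = 1.60 mmol/L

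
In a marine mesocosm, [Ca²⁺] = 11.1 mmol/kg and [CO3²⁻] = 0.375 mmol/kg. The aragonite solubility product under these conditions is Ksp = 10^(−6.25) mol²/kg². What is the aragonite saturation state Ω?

Ω = 7.40

Ksp = 10^(−6.25) = 5.623×10^-7
Ω = [Ca²⁺][CO3²⁻]/Ksp = (11.1×10^-3)(0.375×10^-3) / 5.623×10^-7 = 7.40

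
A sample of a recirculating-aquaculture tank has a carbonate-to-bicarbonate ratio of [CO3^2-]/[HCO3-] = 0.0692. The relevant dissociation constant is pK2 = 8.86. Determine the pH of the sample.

pH = 7.70

From K2 = [H⁺][CO3^2-]/[HCO3-]:  pH = pK2 + log₁₀([CO3^2-]/[HCO3-])
log₁₀(0.0692) = -1.160
pH = 8.86 + (-1.160) = 7.70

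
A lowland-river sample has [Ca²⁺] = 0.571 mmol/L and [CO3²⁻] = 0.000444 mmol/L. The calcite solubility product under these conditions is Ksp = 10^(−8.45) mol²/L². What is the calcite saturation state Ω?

Ksp = 10^(−8.45) = 3.548×10^-9
Ω = [Ca²⁺][CO3²⁻]/Ksp = (0.571×10^-3)(0.000444×10^-3) / 3.548×10^-9 = 0.0715

Ω = 0.0715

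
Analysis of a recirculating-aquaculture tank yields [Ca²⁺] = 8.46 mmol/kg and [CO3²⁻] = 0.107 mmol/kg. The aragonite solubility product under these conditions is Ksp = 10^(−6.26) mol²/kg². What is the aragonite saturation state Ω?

Ω = 1.65

Ksp = 10^(−6.26) = 5.495×10^-7
Ω = [Ca²⁺][CO3²⁻]/Ksp = (8.46×10^-3)(0.107×10^-3) / 5.495×10^-7 = 1.65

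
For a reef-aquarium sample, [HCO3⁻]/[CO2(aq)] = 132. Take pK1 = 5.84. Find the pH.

From K1 = [H⁺][HCO3⁻]/[CO2(aq)]:  pH = pK1 + log₁₀([HCO3⁻]/[CO2(aq)])
log₁₀(132) = +2.121
pH = 5.84 + (+2.121) = 7.96

pH = 7.96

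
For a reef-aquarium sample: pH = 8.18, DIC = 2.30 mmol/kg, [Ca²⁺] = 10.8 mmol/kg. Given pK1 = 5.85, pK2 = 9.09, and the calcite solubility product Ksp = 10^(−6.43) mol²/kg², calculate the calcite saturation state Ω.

Ω = 7.29

α₂ = 1 / (1 + [H⁺]/K2 + [H⁺]²/(K1K2)) = 1 / (1 + 10^+0.91 + 10^-1.42)
   = 1 / (1 + 8.1283 + 0.038019) = 1/9.1663 = 0.1091
[CO3²⁻] = α₂ × DIC = 0.1091 × 2.30 = 0.2509 mmol/kg
Ksp = 10^(−6.43) = 3.715×10^-7
Ω = [Ca²⁺][CO3²⁻]/Ksp = (10.8×10^-3)(2.509×10^-4) / 3.715×10^-7 = 7.29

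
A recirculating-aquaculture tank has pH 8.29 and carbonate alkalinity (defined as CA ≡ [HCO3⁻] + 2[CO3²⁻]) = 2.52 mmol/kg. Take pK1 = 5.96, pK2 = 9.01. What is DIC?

CA = [HCO3⁻] + 2[CO3²⁻] = (α₁ + 2α₂)·DIC
At pH 8.29: [H⁺]/K1 = 10^-2.33 = 0.0046774, K2/[H⁺] = 10^-0.72 = 0.19055
α₁ = 1/(1 + 0.0046774 + 0.19055) = 1/1.1952 = 0.8367; α₂ = α₁·K2/[H⁺] = 0.1594
α₁ + 2α₂ = 1.1555
DIC = CA / (α₁ + 2α₂) = 2.52 / 1.1555 = 2.18 mmol/kg

DIC = 2.18 mmol/kg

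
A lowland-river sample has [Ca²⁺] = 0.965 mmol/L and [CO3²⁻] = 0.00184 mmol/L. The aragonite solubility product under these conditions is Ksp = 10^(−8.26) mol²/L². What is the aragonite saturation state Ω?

Ω = 0.323

Ksp = 10^(−8.26) = 5.495×10^-9
Ω = [Ca²⁺][CO3²⁻]/Ksp = (0.965×10^-3)(0.00184×10^-3) / 5.495×10^-9 = 0.323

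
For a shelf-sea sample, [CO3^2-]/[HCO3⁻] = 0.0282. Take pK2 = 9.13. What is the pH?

From K2 = [H⁺][CO3^2-]/[HCO3⁻]:  pH = pK2 + log₁₀([CO3^2-]/[HCO3⁻])
log₁₀(0.0282) = -1.550
pH = 9.13 + (-1.550) = 7.58

pH = 7.58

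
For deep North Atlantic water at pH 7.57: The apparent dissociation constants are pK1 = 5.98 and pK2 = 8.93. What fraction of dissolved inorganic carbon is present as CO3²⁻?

α₂ = 0.0408

α₂ = 1 / (1 + [H⁺]/K2 + [H⁺]²/(K1K2)) = 1 / (1 + 10^+1.36 + 10^-0.23)
   = 1 / (1 + 22.909 + 0.58884) = 1/24.498 = 0.04082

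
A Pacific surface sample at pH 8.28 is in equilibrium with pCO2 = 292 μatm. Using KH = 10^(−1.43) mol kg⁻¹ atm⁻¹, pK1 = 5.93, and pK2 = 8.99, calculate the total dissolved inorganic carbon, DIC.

DIC = 2.91 mmol/kg

[CO2*] = KH · pCO2 = 10^(−1.43) × 292×10^-6 = 1.085×10^-5 mol/kg
α₀ = 1/(1 + K1/[H⁺] + K1K2/[H⁺]²) = 1/(1 + 10^+2.35 + 10^+1.64) = 0.003724
DIC = [CO2*]/α₀ = 1.085×10^-5 / 0.003724 = 2.91 mmol/kg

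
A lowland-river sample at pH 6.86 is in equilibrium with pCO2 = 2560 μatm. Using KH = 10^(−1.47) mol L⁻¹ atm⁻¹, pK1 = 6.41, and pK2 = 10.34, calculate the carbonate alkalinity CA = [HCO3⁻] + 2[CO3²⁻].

[CO2*] = KH · pCO2 = 10^(−1.47) × 2560×10^-6 = 8.674×10^-5 mol/L
α₀ = 1/(1 + K1/[H⁺] + K1K2/[H⁺]²) = 1/(1 + 10^+0.45 + 10^-3.03) = 0.2618
DIC = [CO2*]/α₀ = 8.674×10^-5 / 0.2618 = 0.3313 mmol/L
CA = (α₁ + 2α₂)·DIC = (0.7379 + 2×0.0002444) × 0.3313 = 0.245 mmol/L

CA = 0.245 mmol/L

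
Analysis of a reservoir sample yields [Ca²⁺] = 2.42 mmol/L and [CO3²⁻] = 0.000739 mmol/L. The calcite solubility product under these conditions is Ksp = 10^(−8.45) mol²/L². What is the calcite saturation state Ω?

Ksp = 10^(−8.45) = 3.548×10^-9
Ω = [Ca²⁺][CO3²⁻]/Ksp = (2.42×10^-3)(0.000739×10^-3) / 3.548×10^-9 = 0.504

Ω = 0.504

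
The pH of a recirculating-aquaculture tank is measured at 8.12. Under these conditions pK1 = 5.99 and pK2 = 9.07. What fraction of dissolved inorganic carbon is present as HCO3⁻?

α₁ = 0.893

α₁ = 1 / (1 + [H⁺]/K1 + K2/[H⁺]) = 1 / (1 + 10^-2.13 + 10^-0.95)
   = 1 / (1 + 0.0074131 + 0.11220) = 1/1.1196 = 0.8932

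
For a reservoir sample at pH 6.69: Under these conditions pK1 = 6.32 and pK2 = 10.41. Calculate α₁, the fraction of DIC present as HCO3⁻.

α₁ = 0.701

α₁ = 1 / (1 + [H⁺]/K1 + K2/[H⁺]) = 1 / (1 + 10^-0.37 + 10^-3.72)
   = 1 / (1 + 0.42658 + 0.00019055) = 1/1.4268 = 0.7009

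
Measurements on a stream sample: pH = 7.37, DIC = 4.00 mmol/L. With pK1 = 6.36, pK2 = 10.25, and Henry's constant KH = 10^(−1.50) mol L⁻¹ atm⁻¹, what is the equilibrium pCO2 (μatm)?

α₀ = 1 / (1 + K1/[H⁺] + K1K2/[H⁺]²) = 1 / (1 + 10^+1.01 + 10^-1.87)
   = 1 / (1 + 10.233 + 0.013490) = 1/11.246 = 0.08892
[CO2*] = α₀ × DIC = 0.08892 × 4.00 = 0.3557 mmol/L
pCO2 = [CO2*]/KH = 3.557×10^-4 / 3.162×10^-2 = 1.12×10^4 μatm

pCO2 = 1.12×10^4 μatm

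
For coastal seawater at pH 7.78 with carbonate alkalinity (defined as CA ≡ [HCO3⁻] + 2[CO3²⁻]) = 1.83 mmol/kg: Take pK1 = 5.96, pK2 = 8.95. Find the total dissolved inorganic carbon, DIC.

DIC = 1.75 mmol/kg

CA = [HCO3⁻] + 2[CO3²⁻] = (α₁ + 2α₂)·DIC
At pH 7.78: [H⁺]/K1 = 10^-1.82 = 0.015136, K2/[H⁺] = 10^-1.17 = 0.067608
α₁ = 1/(1 + 0.015136 + 0.067608) = 1/1.0827 = 0.9236; α₂ = α₁·K2/[H⁺] = 0.06244
α₁ + 2α₂ = 1.0485
DIC = CA / (α₁ + 2α₂) = 1.83 / 1.0485 = 1.75 mmol/kg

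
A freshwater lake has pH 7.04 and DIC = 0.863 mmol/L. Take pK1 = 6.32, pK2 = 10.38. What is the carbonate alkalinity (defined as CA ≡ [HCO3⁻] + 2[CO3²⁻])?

CA = 0.725 mmol/L

CA = [HCO3⁻] + 2[CO3²⁻] = (α₁ + 2α₂)·DIC
At pH 7.04: [H⁺]/K1 = 10^-0.72 = 0.19055, K2/[H⁺] = 10^-3.34 = 0.00045709
α₁ = 1/(1 + 0.19055 + 0.00045709) = 1/1.1910 = 0.8396; α₂ = α₁·K2/[H⁺] = 0.0003838
α₁ + 2α₂ = 0.8404
CA = 0.8404 × 0.863 = 0.725 mmol/L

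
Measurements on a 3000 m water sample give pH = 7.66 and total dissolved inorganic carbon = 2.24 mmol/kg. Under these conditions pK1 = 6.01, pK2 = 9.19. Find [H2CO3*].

α₀ = 1 / (1 + K1/[H⁺] + K1K2/[H⁺]²) = 1 / (1 + 10^+1.65 + 10^+0.12)
   = 1 / (1 + 44.668 + 1.3183) = 1/46.987 = 0.02128
[CO2*] = α₀ × DIC = 0.02128 × 2.24 = 0.0477 mmol/kg

[CO2*] = 0.0477 mmol/kg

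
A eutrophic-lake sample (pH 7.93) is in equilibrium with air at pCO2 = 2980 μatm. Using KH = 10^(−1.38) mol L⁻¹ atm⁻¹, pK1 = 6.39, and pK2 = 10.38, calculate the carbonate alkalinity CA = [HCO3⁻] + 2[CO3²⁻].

CA = 4.34 mmol/L

[CO2*] = KH · pCO2 = 10^(−1.38) × 2980×10^-6 = 1.242×10^-4 mol/L
α₀ = 1/(1 + K1/[H⁺] + K1K2/[H⁺]²) = 1/(1 + 10^+1.54 + 10^-0.91) = 0.02794
DIC = [CO2*]/α₀ = 1.242×10^-4 / 0.02794 = 4.447 mmol/L
CA = (α₁ + 2α₂)·DIC = (0.9686 + 2×0.003437) × 4.447 = 4.34 mmol/L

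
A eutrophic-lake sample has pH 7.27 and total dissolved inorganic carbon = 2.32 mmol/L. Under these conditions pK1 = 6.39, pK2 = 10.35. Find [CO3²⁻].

α₂ = 1 / (1 + [H⁺]/K2 + [H⁺]²/(K1K2)) = 1 / (1 + 10^+3.08 + 10^+2.20)
   = 1 / (1 + 1202.3 + 158.49) = 1/1361.8 = 0.0007343
[CO3²⁻] = α₂ × DIC = 0.0007343 × 2.32 = 0.00170 mmol/L = 1.70 μmol/L

[CO3²⁻] = 1.70 μmol/L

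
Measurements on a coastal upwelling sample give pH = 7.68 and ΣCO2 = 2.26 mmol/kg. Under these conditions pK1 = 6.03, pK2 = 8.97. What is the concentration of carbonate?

[CO3²⁻] = 0.108 mmol/kg

α₂ = 1 / (1 + [H⁺]/K2 + [H⁺]²/(K1K2)) = 1 / (1 + 10^+1.29 + 10^-0.36)
   = 1 / (1 + 19.498 + 0.43652) = 1/20.935 = 0.04777
[CO3²⁻] = α₂ × DIC = 0.04777 × 2.26 = 0.108 mmol/kg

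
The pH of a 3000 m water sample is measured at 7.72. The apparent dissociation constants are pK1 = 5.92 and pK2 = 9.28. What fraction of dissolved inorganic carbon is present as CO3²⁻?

α₂ = 0.0264

α₂ = 1 / (1 + [H⁺]/K2 + [H⁺]²/(K1K2)) = 1 / (1 + 10^+1.56 + 10^-0.24)
   = 1 / (1 + 36.308 + 0.57544) = 1/37.883 = 0.02640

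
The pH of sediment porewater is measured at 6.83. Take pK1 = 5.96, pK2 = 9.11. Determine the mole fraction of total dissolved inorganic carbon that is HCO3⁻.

α₁ = 1 / (1 + [H⁺]/K1 + K2/[H⁺]) = 1 / (1 + 10^-0.87 + 10^-2.28)
   = 1 / (1 + 0.13490 + 0.0052481) = 1/1.1401 = 0.8771

α₁ = 0.877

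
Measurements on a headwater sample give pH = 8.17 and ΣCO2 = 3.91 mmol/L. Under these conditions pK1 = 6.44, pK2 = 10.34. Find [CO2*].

α₀ = 1 / (1 + K1/[H⁺] + K1K2/[H⁺]²) = 1 / (1 + 10^+1.73 + 10^-0.44)
   = 1 / (1 + 53.703 + 0.36308) = 1/55.066 = 0.01816
[CO2*] = α₀ × DIC = 0.01816 × 3.91 = 0.0710 mmol/L

[CO2*] = 0.0710 mmol/L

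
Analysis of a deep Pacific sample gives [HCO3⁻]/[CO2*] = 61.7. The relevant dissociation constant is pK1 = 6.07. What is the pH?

From K1 = [H⁺][HCO3⁻]/[CO2*]:  pH = pK1 + log₁₀([HCO3⁻]/[CO2*])
log₁₀(61.7) = +1.790
pH = 6.07 + (+1.790) = 7.86

pH = 7.86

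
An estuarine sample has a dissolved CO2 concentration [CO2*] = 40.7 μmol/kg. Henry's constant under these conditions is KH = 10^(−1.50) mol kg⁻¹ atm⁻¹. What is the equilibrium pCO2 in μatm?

KH = 10^(−1.50) = 3.162×10^-2 mol kg⁻¹ atm⁻¹
pCO2 = [CO2*]/KH = 40.7×10^-6 / 3.162×10^-2 = 1.29×10^-3 atm = 1290 μatm

pCO2 = 1290 μatm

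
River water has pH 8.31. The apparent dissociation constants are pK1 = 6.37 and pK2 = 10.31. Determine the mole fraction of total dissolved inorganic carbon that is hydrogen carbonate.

α₁ = 0.979

α₁ = 1 / (1 + [H⁺]/K1 + K2/[H⁺]) = 1 / (1 + 10^-1.94 + 10^-2.00)
   = 1 / (1 + 0.011482 + 0.010000) = 1/1.0215 = 0.9790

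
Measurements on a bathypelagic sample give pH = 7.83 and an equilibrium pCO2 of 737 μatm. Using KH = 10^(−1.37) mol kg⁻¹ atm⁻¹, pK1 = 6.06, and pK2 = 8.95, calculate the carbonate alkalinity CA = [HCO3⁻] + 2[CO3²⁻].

CA = 2.13 mmol/kg

[CO2*] = KH · pCO2 = 10^(−1.37) × 737×10^-6 = 3.144×10^-5 mol/kg
α₀ = 1/(1 + K1/[H⁺] + K1K2/[H⁺]²) = 1/(1 + 10^+1.77 + 10^+0.65) = 0.01554
DIC = [CO2*]/α₀ = 3.144×10^-5 / 0.01554 = 2.023 mmol/kg
CA = (α₁ + 2α₂)·DIC = (0.9150 + 2×0.06941) × 2.023 = 2.13 mmol/kg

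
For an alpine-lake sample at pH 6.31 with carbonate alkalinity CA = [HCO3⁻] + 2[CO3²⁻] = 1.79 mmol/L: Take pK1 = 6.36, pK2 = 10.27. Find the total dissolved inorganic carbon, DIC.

DIC = 3.80 mmol/L

CA = [HCO3⁻] + 2[CO3²⁻] = (α₁ + 2α₂)·DIC
At pH 6.31: [H⁺]/K1 = 10^0.05 = 1.1220, K2/[H⁺] = 10^-3.96 = 0.00010965
α₁ = 1/(1 + 1.1220 + 0.00010965) = 1/2.1221 = 0.4712; α₂ = α₁·K2/[H⁺] = 5.167×10^-5
α₁ + 2α₂ = 0.4713
DIC = CA / (α₁ + 2α₂) = 1.79 / 0.4713 = 3.80 mmol/L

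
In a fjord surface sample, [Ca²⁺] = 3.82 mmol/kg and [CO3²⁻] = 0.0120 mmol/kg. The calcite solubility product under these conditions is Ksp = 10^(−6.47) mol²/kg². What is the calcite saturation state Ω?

Ω = 0.135

Ksp = 10^(−6.47) = 3.388×10^-7
Ω = [Ca²⁺][CO3²⁻]/Ksp = (3.82×10^-3)(0.0120×10^-3) / 3.388×10^-7 = 0.135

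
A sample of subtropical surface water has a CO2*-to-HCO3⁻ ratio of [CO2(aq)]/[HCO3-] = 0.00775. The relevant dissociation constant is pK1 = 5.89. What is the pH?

pH = 8.00

From K1 = [H⁺][HCO3-]/[CO2(aq)]:  pH = pK1 − log₁₀([CO2(aq)]/[HCO3-])
log₁₀(0.00775) = -2.111
pH = 5.89 − (-2.111) = 8.00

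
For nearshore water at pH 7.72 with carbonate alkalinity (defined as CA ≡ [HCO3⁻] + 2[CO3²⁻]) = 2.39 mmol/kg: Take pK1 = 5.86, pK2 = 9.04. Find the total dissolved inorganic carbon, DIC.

CA = [HCO3⁻] + 2[CO3²⁻] = (α₁ + 2α₂)·DIC
At pH 7.72: [H⁺]/K1 = 10^-1.86 = 0.013804, K2/[H⁺] = 10^-1.32 = 0.047863
α₁ = 1/(1 + 0.013804 + 0.047863) = 1/1.0617 = 0.9419; α₂ = α₁·K2/[H⁺] = 0.04508
α₁ + 2α₂ = 1.0321
DIC = CA / (α₁ + 2α₂) = 2.39 / 1.0321 = 2.32 mmol/kg

DIC = 2.32 mmol/kg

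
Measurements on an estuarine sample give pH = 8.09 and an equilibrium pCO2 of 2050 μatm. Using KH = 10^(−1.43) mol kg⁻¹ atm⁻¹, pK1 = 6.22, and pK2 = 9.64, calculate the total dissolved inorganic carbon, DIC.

[CO2*] = KH · pCO2 = 10^(−1.43) × 2050×10^-6 = 7.616×10^-5 mol/kg
α₀ = 1/(1 + K1/[H⁺] + K1K2/[H⁺]²) = 1/(1 + 10^+1.87 + 10^+0.32) = 0.01295
DIC = [CO2*]/α₀ = 7.616×10^-5 / 0.01295 = 5.88 mmol/kg

DIC = 5.88 mmol/kg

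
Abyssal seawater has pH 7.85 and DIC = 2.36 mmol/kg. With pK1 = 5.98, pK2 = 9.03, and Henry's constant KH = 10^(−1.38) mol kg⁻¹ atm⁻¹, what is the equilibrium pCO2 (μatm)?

pCO2 = 707 μatm

α₀ = 1 / (1 + K1/[H⁺] + K1K2/[H⁺]²) = 1 / (1 + 10^+1.87 + 10^+0.69)
   = 1 / (1 + 74.131 + 4.8978) = 1/80.029 = 0.01250
[CO2*] = α₀ × DIC = 0.01250 × 2.36 = 0.02949 mmol/kg
pCO2 = [CO2*]/KH = 2.949×10^-5 / 4.169×10^-2 = 707 μatm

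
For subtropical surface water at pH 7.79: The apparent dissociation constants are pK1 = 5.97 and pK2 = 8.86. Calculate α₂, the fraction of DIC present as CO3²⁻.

α₂ = 0.0774

α₂ = 1 / (1 + [H⁺]/K2 + [H⁺]²/(K1K2)) = 1 / (1 + 10^+1.07 + 10^-0.75)
   = 1 / (1 + 11.749 + 0.17783) = 1/12.927 = 0.07736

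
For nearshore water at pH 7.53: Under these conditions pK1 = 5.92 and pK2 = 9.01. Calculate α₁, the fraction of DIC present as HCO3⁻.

α₁ = 1 / (1 + [H⁺]/K1 + K2/[H⁺]) = 1 / (1 + 10^-1.61 + 10^-1.48)
   = 1 / (1 + 0.024547 + 0.033113) = 1/1.0577 = 0.9455

α₁ = 0.945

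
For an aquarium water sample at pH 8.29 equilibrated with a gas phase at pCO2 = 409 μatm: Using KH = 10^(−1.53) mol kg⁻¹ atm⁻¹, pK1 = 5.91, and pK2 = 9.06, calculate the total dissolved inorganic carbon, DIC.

DIC = 3.40 mmol/kg

[CO2*] = KH · pCO2 = 10^(−1.53) × 409×10^-6 = 1.207×10^-5 mol/kg
α₀ = 1/(1 + K1/[H⁺] + K1K2/[H⁺]²) = 1/(1 + 10^+2.38 + 10^+1.61) = 0.003551
DIC = [CO2*]/α₀ = 1.207×10^-5 / 0.003551 = 3.40 mmol/kg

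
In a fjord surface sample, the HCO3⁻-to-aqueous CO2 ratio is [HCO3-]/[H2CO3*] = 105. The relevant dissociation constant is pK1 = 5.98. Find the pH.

pH = 8.00

From K1 = [H⁺][HCO3-]/[H2CO3*]:  pH = pK1 + log₁₀([HCO3-]/[H2CO3*])
log₁₀(105) = +2.021
pH = 5.98 + (+2.021) = 8.00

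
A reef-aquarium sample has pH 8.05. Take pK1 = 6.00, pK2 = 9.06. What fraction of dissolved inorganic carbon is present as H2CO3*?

α₀ = 0.00805

α₀ = 1 / (1 + K1/[H⁺] + K1K2/[H⁺]²) = 1 / (1 + 10^+2.05 + 10^+1.04)
   = 1 / (1 + 112.20 + 10.965) = 1/124.17 = 0.008054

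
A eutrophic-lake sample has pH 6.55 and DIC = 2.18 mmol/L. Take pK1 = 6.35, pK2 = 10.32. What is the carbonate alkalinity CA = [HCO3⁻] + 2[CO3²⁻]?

CA = [HCO3⁻] + 2[CO3²⁻] = (α₁ + 2α₂)·DIC
At pH 6.55: [H⁺]/K1 = 10^-0.20 = 0.63096, K2/[H⁺] = 10^-3.77 = 0.00016982
α₁ = 1/(1 + 0.63096 + 0.00016982) = 1/1.6311 = 0.6131; α₂ = α₁·K2/[H⁺] = 0.0001041
α₁ + 2α₂ = 0.6133
CA = 0.6133 × 2.18 = 1.34 mmol/L

CA = 1.34 mmol/L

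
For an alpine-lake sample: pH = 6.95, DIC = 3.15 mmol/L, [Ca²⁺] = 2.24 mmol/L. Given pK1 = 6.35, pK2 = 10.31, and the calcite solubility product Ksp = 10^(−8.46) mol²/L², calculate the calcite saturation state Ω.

α₂ = 1 / (1 + [H⁺]/K2 + [H⁺]²/(K1K2)) = 1 / (1 + 10^+3.36 + 10^+2.76)
   = 1 / (1 + 2290.9 + 575.44) = 1/2867.3 = 0.0003488
[CO3²⁻] = α₂ × DIC = 0.0003488 × 3.15 = 0.001099 mmol/L = 1.099 μmol/L
Ksp = 10^(−8.46) = 3.467×10^-9
Ω = [Ca²⁺][CO3²⁻]/Ksp = (2.24×10^-3)(1.099×10^-6) / 3.467×10^-9 = 0.710

Ω = 0.710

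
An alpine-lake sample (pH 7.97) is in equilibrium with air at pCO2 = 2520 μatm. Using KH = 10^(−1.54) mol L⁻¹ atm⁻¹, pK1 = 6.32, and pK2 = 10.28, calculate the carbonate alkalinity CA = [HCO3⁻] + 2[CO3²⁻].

CA = 3.28 mmol/L

[CO2*] = KH · pCO2 = 10^(−1.54) × 2520×10^-6 = 7.268×10^-5 mol/L
α₀ = 1/(1 + K1/[H⁺] + K1K2/[H⁺]²) = 1/(1 + 10^+1.65 + 10^-0.66) = 0.02179
DIC = [CO2*]/α₀ = 7.268×10^-5 / 0.02179 = 3.335 mmol/L
CA = (α₁ + 2α₂)·DIC = (0.9734 + 2×0.004768) × 3.335 = 3.28 mmol/L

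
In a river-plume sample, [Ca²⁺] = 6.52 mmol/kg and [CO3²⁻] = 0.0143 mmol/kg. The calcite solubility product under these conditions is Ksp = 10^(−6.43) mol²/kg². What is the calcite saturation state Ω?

Ω = 0.251

Ksp = 10^(−6.43) = 3.715×10^-7
Ω = [Ca²⁺][CO3²⁻]/Ksp = (6.52×10^-3)(0.0143×10^-3) / 3.715×10^-7 = 0.251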